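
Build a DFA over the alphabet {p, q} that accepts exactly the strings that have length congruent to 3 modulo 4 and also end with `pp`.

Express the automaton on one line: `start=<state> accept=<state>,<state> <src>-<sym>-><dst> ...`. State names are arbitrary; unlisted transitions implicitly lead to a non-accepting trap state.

Run two small machines in parallel and take their product. One (4 states) tracks the input length modulo 4; the other (3 states) tracks how much of the suffix `pp` has currently been matched. Each combined state is a pair, one component from each; accept when both components accept.
With 12 states:
       p  q 
>  A   B  C 
   B   D  E 
   C   F  E 
   D   G  H 
   E   I  H 
   F   G  H 
 * G   J  A 
   H   K  A 
   I   J  A 
   J   L  C 
   K   L  C 
   L   D  E 
(> = start, * = accepting)

start=A accept=G A-p->B A-q->C B-p->D B-q->E C-p->F C-q->E D-p->G D-q->H E-p->I E-q->H F-p->G F-q->H G-p->J G-q->A H-p->K H-q->A I-p->J I-q->A J-p->L J-q->C K-p->L K-q->C L-p->D L-q->E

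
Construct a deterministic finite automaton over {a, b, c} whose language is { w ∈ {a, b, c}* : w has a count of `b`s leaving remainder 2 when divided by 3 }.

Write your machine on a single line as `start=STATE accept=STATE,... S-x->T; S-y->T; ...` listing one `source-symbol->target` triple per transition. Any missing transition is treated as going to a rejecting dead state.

The only thing that matters is how many `b`s have appeared, reduced mod 3. Use one state per residue: S0 for 0, …, S2 for 2. Reading `b` moves to the next residue; anything else stays put. S2 is accepting.
With 3 states:
        a   b   c  
>  S0   S0  S1  S0 
   S1   S1  S2  S1 
 * S2   S2  S0  S2 
(> = start, * = accepting)

start=S0; accept=S2; S0-a->S0; S0-b->S1; S0-c->S0; S1-a->S1; S1-b->S2; S1-c->S1; S2-a->S2; S2-b->S0; S2-c->S2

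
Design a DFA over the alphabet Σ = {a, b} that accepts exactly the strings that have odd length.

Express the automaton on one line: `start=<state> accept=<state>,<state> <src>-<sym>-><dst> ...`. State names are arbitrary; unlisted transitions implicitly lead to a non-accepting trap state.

Only the length mod 2 matters, so use a 2-cycle: from any state, every input symbol moves to the next state, wrapping q1 back to q0. Mark q1 accepting.
2 states suffice.
        a   b  
>  q0   q1  q1 
 * q1   q0  q0 
(> = start, * = accepting)

start=q0 accept=q1 q0-a->q1 q0-b->q1 q1-a->q0 q1-b->q0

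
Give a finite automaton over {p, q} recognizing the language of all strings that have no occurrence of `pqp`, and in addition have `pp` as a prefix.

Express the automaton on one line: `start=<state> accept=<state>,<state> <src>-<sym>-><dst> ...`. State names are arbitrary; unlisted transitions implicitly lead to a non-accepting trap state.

start=A accept=D,E,F A-p->B A-q->C B-p->D B-q->C C-p->C C-q->C D-p->D D-q->E E-p->C E-q->F F-p->D F-q->F

Run two small machines in parallel and take their product. One (4 states) tracks partial matches of the forbidden pattern `pqp`; the other (4 states) tracks whether the input so far still matches the prefix `pp`. Each combined state is a pair, one component from each; accept when both components accept. Minimizing collapses redundant product states.
6 states suffice.
       p  q 
>  A   B  C 
   B   D  C 
   C   C  C 
 * D   D  E 
 * E   C  F 
 * F   D  F 
(> = start, * = accepting)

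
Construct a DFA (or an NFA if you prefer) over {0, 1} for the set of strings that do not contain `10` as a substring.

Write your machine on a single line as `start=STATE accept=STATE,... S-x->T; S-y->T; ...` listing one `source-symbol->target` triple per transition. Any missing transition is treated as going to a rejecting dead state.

start=A; accept=A,B; A-0->A; A-1->B; B-0->C; B-1->B; C-0->C; C-1->C

Track partial matches of the forbidden pattern `10`. State C is a dead state reached once `10` has occurred; every other state accepts. A means no part of `10` is currently matched.
With 3 states:
       0  1 
>* A   A  B 
 * B   C  B 
   C   C  C 
(> = start, * = accepting)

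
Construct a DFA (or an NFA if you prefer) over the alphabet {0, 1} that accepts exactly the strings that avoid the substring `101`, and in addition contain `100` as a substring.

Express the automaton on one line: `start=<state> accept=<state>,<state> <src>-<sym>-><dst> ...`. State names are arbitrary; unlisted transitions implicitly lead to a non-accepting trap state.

Run two small machines in parallel and take their product. One (4 states) tracks partial matches of the forbidden pattern `101`; the other (4 states) tracks whether and how much of `100` has been seen. Each combined state is a pair, one component from each; accept when both components accept.
9 states suffice.
        0   1  
>  s0   s0  s1 
   s1   s2  s1 
   s2   s3  s4 
 * s3   s3  s5 
   s4   s6  s4 
 * s5   s7  s5 
   s6   s8  s4 
 * s7   s3  s8 
   s8   s8  s8 
(> = start, * = accepting)

start=s0 accept=s3,s5,s7 s0-0->s0 s0-1->s1 s1-0->s2 s1-1->s1 s2-0->s3 s2-1->s4 s3-0->s3 s3-1->s5 s4-0->s6 s4-1->s4 s5-0->s7 s5-1->s5 s6-0->s8 s6-1->s4 s7-0->s3 s7-1->s8 s8-0->s8 s8-1->s8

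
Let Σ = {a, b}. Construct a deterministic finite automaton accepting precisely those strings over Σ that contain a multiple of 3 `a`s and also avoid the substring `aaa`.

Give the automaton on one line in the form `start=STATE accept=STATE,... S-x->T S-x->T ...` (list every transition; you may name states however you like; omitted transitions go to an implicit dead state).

start=S0 accept=S0,S8,S9 S0-a->S1 S0-b->S0 S1-a->S2 S1-b->S3 S2-a->S4 S2-b->S5 S3-a->S6 S3-b->S3 S4-a->S7 S4-b->S4 S5-a->S8 S5-b->S5 S6-a->S9 S6-b->S5 S7-a->S10 S7-b->S7 S8-a->S11 S8-b->S0 S9-a->S7 S9-b->S0 S10-a->S4 S10-b->S10 S11-a->S10 S11-b->S3

Handle the two conditions separately and then intersect. One (3 states) tracks the count of `a`s modulo 3; the other (4 states) tracks partial matches of the forbidden pattern `aaa`. Each combined state is a pair, one component from each; accept when both components accept.
          a    b  
>* S0     S1   S0 
   S1     S2   S3 
   S2     S4   S5 
   S3     S6   S3 
   S4     S7   S4 
   S5     S8   S5 
   S6     S9   S5 
   S7    S10   S7 
 * S8    S11   S0 
 * S9     S7   S0 
   S10    S4  S10 
   S11   S10   S3 
(> = start, * = accepting)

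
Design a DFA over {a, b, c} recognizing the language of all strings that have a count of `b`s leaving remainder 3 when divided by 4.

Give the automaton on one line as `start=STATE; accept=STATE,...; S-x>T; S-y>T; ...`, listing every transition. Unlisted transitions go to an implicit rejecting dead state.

Keep the running count of `b`s modulo 4: each `b` advances along the cycle S0 → S1 → S2 → S3 → S0 while other symbols loop. Accept at S3.
        a   b   c  
>  S0   S0  S1  S0 
   S1   S1  S2  S1 
   S2   S2  S3  S2 
 * S3   S3  S0  S3 
(> = start, * = accepting)

start=S0; accept=S3; S0-a>S0; S0-b>S1; S0-c>S0; S1-a>S1; S1-b>S2; S1-c>S1; S2-a>S2; S2-b>S3; S2-c>S2; S3-a>S3; S3-b>S0; S3-c>S3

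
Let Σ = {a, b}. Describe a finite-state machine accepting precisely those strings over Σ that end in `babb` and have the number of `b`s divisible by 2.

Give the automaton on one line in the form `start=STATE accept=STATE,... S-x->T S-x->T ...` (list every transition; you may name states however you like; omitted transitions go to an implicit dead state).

start=q0 accept=q5 q0-a->q0 q0-b->q1 q1-a->q1 q1-b->q2 q2-a->q3 q2-b->q1 q3-a->q0 q3-b->q4 q4-a->q1 q4-b->q5 q5-a->q3 q5-b->q1

Build one automaton per condition and run them in lockstep. One (5 states) tracks how much of the suffix `babb` has currently been matched; the other (2 states) tracks the count of `b`s modulo 2. Each combined state is a pair, one component from each; accept when both components accept. Minimizing collapses redundant product states.
With 6 states:
        a   b  
>  q0   q0  q1 
   q1   q1  q2 
   q2   q3  q1 
   q3   q0  q4 
   q4   q1  q5 
 * q5   q3  q1 
(> = start, * = accepting)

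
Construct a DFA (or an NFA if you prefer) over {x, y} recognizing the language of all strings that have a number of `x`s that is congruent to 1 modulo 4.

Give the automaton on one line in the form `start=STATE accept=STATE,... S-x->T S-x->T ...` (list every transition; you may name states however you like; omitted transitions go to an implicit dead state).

start=S0 accept=S1 S0-x->S1 S0-y->S0 S1-x->S2 S1-y->S1 S2-x->S3 S2-y->S2 S3-x->S0 S3-y->S3

The only thing that matters is how many `x`s have appeared, reduced mod 4. Use one state per residue: S0 for 0, …, S3 for 3. Reading `x` moves to the next residue; anything else stays put. S1 is accepting.
        x   y  
>  S0   S1  S0 
 * S1   S2  S1 
   S2   S3  S2 
   S3   S0  S3 
(> = start, * = accepting)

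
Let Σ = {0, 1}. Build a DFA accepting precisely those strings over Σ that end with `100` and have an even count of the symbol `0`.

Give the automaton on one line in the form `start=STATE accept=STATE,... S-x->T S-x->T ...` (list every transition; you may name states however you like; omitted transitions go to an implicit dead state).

start=q0 accept=q6 q0-0->q1 q0-1->q2 q1-0->q0 q1-1->q3 q2-0->q4 q2-1->q2 q3-0->q5 q3-1->q3 q4-0->q6 q4-1->q3 q5-0->q7 q5-1->q2 q6-0->q1 q6-1->q2 q7-0->q0 q7-1->q3

Run two small machines in parallel and take their product. The first has 4 states tracking how much of the suffix `100` has currently been matched; the second has 2 states tracking the count of `0`s modulo 2. A product state is a pair (one from each), accepting exactly when both do.
With 8 states:
        0   1  
>  q0   q1  q2 
   q1   q0  q3 
   q2   q4  q2 
   q3   q5  q3 
   q4   q6  q3 
   q5   q7  q2 
 * q6   q1  q2 
   q7   q0  q3 
(> = start, * = accepting)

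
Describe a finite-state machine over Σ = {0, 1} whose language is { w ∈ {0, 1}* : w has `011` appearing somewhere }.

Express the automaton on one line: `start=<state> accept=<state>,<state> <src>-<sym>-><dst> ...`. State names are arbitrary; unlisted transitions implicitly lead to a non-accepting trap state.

start=q0 accept=q3 q0-0->q1 q0-1->q0 q1-0->q1 q1-1->q2 q2-0->q1 q2-1->q3 q3-0->q3 q3-1->q3

Track how much of `011` has been matched so far: state q0 is no progress, q3 is the absorbing accept state reached once `011` has occurred. Intermediate states record partial matches; on a mismatch, fall back to the longest reusable overlap.
        0   1  
>  q0   q1  q0 
   q1   q1  q2 
   q2   q1  q3 
 * q3   q3  q3 
(> = start, * = accepting)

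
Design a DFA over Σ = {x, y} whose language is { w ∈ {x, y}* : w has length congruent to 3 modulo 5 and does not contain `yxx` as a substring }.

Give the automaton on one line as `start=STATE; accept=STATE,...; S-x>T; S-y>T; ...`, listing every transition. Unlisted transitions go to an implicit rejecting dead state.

start=s0; accept=s6,s7,s8; s0-x>s1; s0-y>s2; s1-x>s3; s1-y>s4; s2-x>s5; s2-y>s4; s3-x>s6; s3-y>s7; s4-x>s8; s4-y>s7; s5-x>s9; s5-y>s7; s6-x>s10; s6-y>s11; s7-x>s12; s7-y>s11; s8-x>s9; s8-y>s11; s9-x>s9; s9-y>s9; s10-x>s0; s10-y>s13; s11-x>s14; s11-y>s13; s12-x>s9; s12-y>s13; s13-x>s15; s13-y>s2; s14-x>s9; s14-y>s2; s15-x>s9; s15-y>s4

Handle the two conditions separately and then intersect. One (5 states) tracks the input length modulo 5; the other (4 states) tracks partial matches of the forbidden pattern `yxx`. Each combined state is a pair, one component from each; accept when both components accept. Minimizing collapses redundant product states.
With 16 states:
          x    y  
>  s0     s1   s2 
   s1     s3   s4 
   s2     s5   s4 
   s3     s6   s7 
   s4     s8   s7 
   s5     s9   s7 
 * s6    s10  s11 
 * s7    s12  s11 
 * s8     s9  s11 
   s9     s9   s9 
   s10    s0  s13 
   s11   s14  s13 
   s12    s9  s13 
   s13   s15   s2 
   s14    s9   s2 
   s15    s9   s4 
(> = start, * = accepting)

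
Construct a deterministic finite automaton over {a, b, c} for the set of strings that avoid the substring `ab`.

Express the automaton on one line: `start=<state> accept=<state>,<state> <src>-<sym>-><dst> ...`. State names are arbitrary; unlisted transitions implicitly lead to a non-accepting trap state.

This is the complement of 'contains `ab`'. Use the same substring-matching states — S0 through S2 holding how much of `ab` has just been matched — but flip the accepting set: everything except the trap S2 accepts.
        a   b   c  
>* S0   S1  S0  S0 
 * S1   S1  S2  S0 
   S2   S2  S2  S2 
(> = start, * = accepting)

start=S0 accept=S0,S1 S0-a->S1 S0-b->S0 S0-c->S0 S1-a->S1 S1-b->S2 S1-c->S0 S2-a->S2 S2-b->S2 S2-c->S2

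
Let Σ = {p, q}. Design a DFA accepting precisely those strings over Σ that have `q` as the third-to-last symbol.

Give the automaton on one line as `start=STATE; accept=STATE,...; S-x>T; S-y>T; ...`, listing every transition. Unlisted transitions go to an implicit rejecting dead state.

A DFA must remember the last 3 symbols (since which symbol is third-to-last isn't known until the input ends). Use one state per possible window of the last ≤3 symbols; accept from those whose window starts with `q`.
With 15 states:
       p  q 
>  A   B  C 
   B   D  E 
   C   F  G 
   D   H  I 
   E   J  K 
   F   L  M 
   G   N  O 
   H   H  I 
   I   J  K 
   J   L  M 
   K   N  O 
 * L   H  I 
 * M   J  K 
 * N   L  M 
 * O   N  O 
(> = start, * = accepting)

start=A; accept=L,M,N,O; A-p>B; A-q>C; B-p>D; B-q>E; C-p>F; C-q>G; D-p>H; D-q>I; E-p>J; E-q>K; F-p>L; F-q>M; G-p>N; G-q>O; H-p>H; H-q>I; I-p>J; I-q>K; J-p>L; J-q>M; K-p>N; K-q>O; L-p>H; L-q>I; M-p>J; M-q>K; N-p>L; N-q>M; O-p>N; O-q>O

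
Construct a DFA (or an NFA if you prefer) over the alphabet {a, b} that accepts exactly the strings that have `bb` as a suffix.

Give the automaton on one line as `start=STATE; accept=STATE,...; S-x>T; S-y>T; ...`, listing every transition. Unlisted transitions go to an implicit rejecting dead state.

Let each state record the length of the longest suffix of the input read so far that is also a prefix of `bb`. s1 means the last symbol is `b`; s2 means the last 2 symbols are `bb`. Accept only at s2, where the string currently ends in `bb`.
A 3-state machine:
        a   b  
>  s0   s0  s1 
   s1   s0  s2 
 * s2   s0  s2 
(> = start, * = accepting)

start=s0; accept=s2; s0-a>s0; s0-b>s1; s1-a>s0; s1-b>s2; s2-a>s0; s2-b>s2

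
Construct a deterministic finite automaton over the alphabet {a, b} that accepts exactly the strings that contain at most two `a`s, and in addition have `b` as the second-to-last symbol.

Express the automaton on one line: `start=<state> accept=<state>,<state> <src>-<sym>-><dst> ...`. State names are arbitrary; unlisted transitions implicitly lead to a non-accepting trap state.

Run two small machines in parallel and take their product. One (4 states) tracks the count of `a`s, saturating at 3; the other (7 states) tracks the last 2 symbols read. Each combined state is a pair, one component from each; accept when both components accept. Equivalent product states are then merged.
12 states suffice.
          a    b  
>  S0     S1   S2 
   S1     S3   S4 
   S2     S5   S6 
   S3     S7   S8 
   S4     S9  S10 
 * S5     S3   S4 
 * S6     S5   S6 
   S7     S7   S7 
   S8     S7  S11 
 * S9     S7   S8 
 * S10    S9  S10 
 * S11    S7  S11 
(> = start, * = accepting)

start=S0 accept=S5,S6,S9,S10,S11 S0-a->S1 S0-b->S2 S1-a->S3 S1-b->S4 S2-a->S5 S2-b->S6 S3-a->S7 S3-b->S8 S4-a->S9 S4-b->S10 S5-a->S3 S5-b->S4 S6-a->S5 S6-b->S6 S7-a->S7 S7-b->S7 S8-a->S7 S8-b->S11 S9-a->S7 S9-b->S8 S10-a->S9 S10-b->S10 S11-a->S7 S11-b->S11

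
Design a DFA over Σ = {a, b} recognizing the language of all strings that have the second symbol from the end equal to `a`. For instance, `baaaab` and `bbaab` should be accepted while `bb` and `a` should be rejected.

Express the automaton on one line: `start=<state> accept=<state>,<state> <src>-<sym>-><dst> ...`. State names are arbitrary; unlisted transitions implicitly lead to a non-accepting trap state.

start=S0 accept=S3,S4 S0-a->S1 S0-b->S2 S1-a->S3 S1-b->S4 S2-a->S5 S2-b->S6 S3-a->S3 S3-b->S4 S4-a->S5 S4-b->S6 S5-a->S3 S5-b->S4 S6-a->S5 S6-b->S6

A DFA must remember the last 2 symbols (since which symbol is second-to-last isn't known until the input ends). Use one state per possible window of the last ≤2 symbols; accept from those whose window starts with `a`.
        a   b  
>  S0   S1  S2 
   S1   S3  S4 
   S2   S5  S6 
 * S3   S3  S4 
 * S4   S5  S6 
   S5   S3  S4 
   S6   S5  S6 
(> = start, * = accepting)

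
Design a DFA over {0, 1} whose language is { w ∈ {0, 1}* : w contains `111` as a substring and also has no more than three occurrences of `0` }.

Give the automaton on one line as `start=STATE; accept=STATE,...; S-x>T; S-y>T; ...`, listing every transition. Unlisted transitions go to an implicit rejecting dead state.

start=q0; accept=q9,q13,q16,q18; q0-0>q1; q0-1>q2; q1-0>q3; q1-1>q4; q2-0>q1; q2-1>q5; q3-0>q6; q3-1>q7; q4-0>q3; q4-1>q8; q5-0>q1; q5-1>q9; q6-0>q10; q6-1>q11; q7-0>q6; q7-1>q12; q8-0>q3; q8-1>q13; q9-0>q13; q9-1>q9; q10-0>q10; q10-1>q14; q11-0>q10; q11-1>q15; q12-0>q6; q12-1>q16; q13-0>q16; q13-1>q13; q14-0>q10; q14-1>q17; q15-0>q10; q15-1>q18; q16-0>q18; q16-1>q16; q17-0>q10; q17-1>q19; q18-0>q19; q18-1>q18; q19-0>q19; q19-1>q19

Run two small machines in parallel and take their product. The first has 4 states tracking whether and how much of `111` has been seen; the second has 5 states tracking the count of `0`s, saturating at 4. A product state is a pair (one from each), accepting exactly when both do.
          0    1  
>  q0     q1   q2 
   q1     q3   q4 
   q2     q1   q5 
   q3     q6   q7 
   q4     q3   q8 
   q5     q1   q9 
   q6    q10  q11 
   q7     q6  q12 
   q8     q3  q13 
 * q9    q13   q9 
   q10   q10  q14 
   q11   q10  q15 
   q12    q6  q16 
 * q13   q16  q13 
   q14   q10  q17 
   q15   q10  q18 
 * q16   q18  q16 
   q17   q10  q19 
 * q18   q19  q18 
   q19   q19  q19 
(> = start, * = accepting)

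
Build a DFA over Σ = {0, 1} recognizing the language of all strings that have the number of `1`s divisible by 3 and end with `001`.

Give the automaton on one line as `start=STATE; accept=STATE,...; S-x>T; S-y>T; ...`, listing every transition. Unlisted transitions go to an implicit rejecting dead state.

start=q0; accept=q11; q0-0>q1; q0-1>q2; q1-0>q3; q1-1>q2; q2-0>q4; q2-1>q5; q3-0>q3; q3-1>q6; q4-0>q7; q4-1>q5; q5-0>q8; q5-1>q0; q6-0>q4; q6-1>q5; q7-0>q7; q7-1>q9; q8-0>q10; q8-1>q0; q9-0>q8; q9-1>q0; q10-0>q10; q10-1>q11; q11-0>q1; q11-1>q2

Build one automaton per condition and run them in lockstep. One (3 states) tracks the count of `1`s modulo 3; the other (4 states) tracks how much of the suffix `001` has currently been matched. Each combined state is a pair, one component from each; accept when both components accept.
12 states suffice.
          0    1  
>  q0     q1   q2 
   q1     q3   q2 
   q2     q4   q5 
   q3     q3   q6 
   q4     q7   q5 
   q5     q8   q0 
   q6     q4   q5 
   q7     q7   q9 
   q8    q10   q0 
   q9     q8   q0 
   q10   q10  q11 
 * q11    q1   q2 
(> = start, * = accepting)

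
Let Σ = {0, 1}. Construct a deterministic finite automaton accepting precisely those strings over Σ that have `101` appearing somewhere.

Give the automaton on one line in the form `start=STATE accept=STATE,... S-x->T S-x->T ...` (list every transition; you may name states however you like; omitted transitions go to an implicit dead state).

States q0..q2 record the length of the longest prefix of `101` that matches the current input suffix. Reaching q3 means `101` has been seen, and we stay there forever. Accept from q3.
4 states suffice.
        0   1  
>  q0   q0  q1 
   q1   q2  q1 
   q2   q0  q3 
 * q3   q3  q3 
(> = start, * = accepting)

start=q0 accept=q3 q0-0->q0 q0-1->q1 q1-0->q2 q1-1->q1 q2-0->q0 q2-1->q3 q3-0->q3 q3-1->q3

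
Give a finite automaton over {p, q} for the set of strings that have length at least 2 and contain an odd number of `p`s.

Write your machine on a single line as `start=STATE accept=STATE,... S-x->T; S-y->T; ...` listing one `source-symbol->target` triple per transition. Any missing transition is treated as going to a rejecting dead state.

Handle the two conditions separately and then intersect. The first has 4 states tracking the input length, saturating at 3; the second has 2 states tracking the count of `p`s modulo 2. A product state is a pair (one from each), accepting exactly when both do.
With 7 states:
       p  q 
>  A   B  C 
   B   D  E 
   C   E  D 
   D   F  G 
 * E   G  F 
 * F   G  F 
   G   F  G 
(> = start, * = accepting)

start=A; accept=E,F; A-p->B; A-q->C; B-p->D; B-q->E; C-p->E; C-q->D; D-p->F; D-q->G; E-p->G; E-q->F; F-p->G; F-q->F; G-p->F; G-q->G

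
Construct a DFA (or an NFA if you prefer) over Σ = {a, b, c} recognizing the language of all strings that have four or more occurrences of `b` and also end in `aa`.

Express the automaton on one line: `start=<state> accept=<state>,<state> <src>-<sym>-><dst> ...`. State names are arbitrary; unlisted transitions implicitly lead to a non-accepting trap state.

Run two small machines in parallel and take their product. One (6 states) tracks the count of `b`s, saturating at 5; the other (3 states) tracks how much of the suffix `aa` has currently been matched. Each combined state is a pair, one component from each; accept when both components accept. Equivalent product states are then merged.
7 states suffice.
        a   b   c  
>  q0   q0  q1  q0 
   q1   q1  q2  q1 
   q2   q2  q3  q2 
   q3   q3  q4  q3 
   q4   q5  q4  q4 
   q5   q6  q4  q4 
 * q6   q6  q4  q4 
(> = start, * = accepting)

start=q0 accept=q6 q0-a->q0 q0-b->q1 q0-c->q0 q1-a->q1 q1-b->q2 q1-c->q1 q2-a->q2 q2-b->q3 q2-c->q2 q3-a->q3 q3-b->q4 q3-c->q3 q4-a->q5 q4-b->q4 q4-c->q4 q5-a->q6 q5-b->q4 q5-c->q4 q6-a->q6 q6-b->q4 q6-c->q4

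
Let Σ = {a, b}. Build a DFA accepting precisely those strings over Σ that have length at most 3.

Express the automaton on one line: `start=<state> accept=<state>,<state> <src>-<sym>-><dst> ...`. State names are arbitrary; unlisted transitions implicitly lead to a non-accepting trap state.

Count input length up to 4: every symbol moves from S0 toward S4, which means 'more than 3' and absorbs. Accept from {S0, S1, S2, S3}.
5 states suffice.
        a   b  
>* S0   S1  S1 
 * S1   S2  S2 
 * S2   S3  S3 
 * S3   S4  S4 
   S4   S4  S4 
(> = start, * = accepting)

start=S0 accept=S0,S1,S2,S3 S0-a->S1 S0-b->S1 S1-a->S2 S1-b->S2 S2-a->S3 S2-b->S3 S3-a->S4 S3-b->S4 S4-a->S4 S4-b->S4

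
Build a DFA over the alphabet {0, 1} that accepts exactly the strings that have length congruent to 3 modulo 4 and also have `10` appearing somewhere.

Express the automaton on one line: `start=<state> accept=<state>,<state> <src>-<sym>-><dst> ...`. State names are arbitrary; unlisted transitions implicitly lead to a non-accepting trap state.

Handle the two conditions separately and then intersect. One (4 states) tracks the input length modulo 4; the other (3 states) tracks whether and how much of `10` has been seen. Each combined state is a pair, one component from each; accept when both components accept.
       0  1 
>  A   B  C 
   B   D  E 
   C   F  E 
   D   G  H 
   E   I  H 
   F   I  I 
   G   A  J 
   H   K  J 
 * I   K  K 
   J   L  C 
   K   L  L 
   L   F  F 
(> = start, * = accepting)

start=A accept=I A-0->B A-1->C B-0->D B-1->E C-0->F C-1->E D-0->G D-1->H E-0->I E-1->H F-0->I F-1->I G-0->A G-1->J H-0->K H-1->J I-0->K I-1->K J-0->L J-1->C K-0->L K-1->L L-0->F L-1->F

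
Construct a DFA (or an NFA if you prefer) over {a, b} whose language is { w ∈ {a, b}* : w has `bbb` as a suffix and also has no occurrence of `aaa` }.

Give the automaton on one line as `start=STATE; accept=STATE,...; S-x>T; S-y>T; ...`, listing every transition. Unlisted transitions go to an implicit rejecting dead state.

Handle the two conditions separately and then intersect. The first has 4 states tracking how much of the suffix `bbb` has currently been matched; the second has 4 states tracking partial matches of the forbidden pattern `aaa`. A product state is a pair (one from each), accepting exactly when both do. Minimizing collapses redundant product states.
With 7 states:
        a   b  
>  q0   q1  q2 
   q1   q3  q2 
   q2   q1  q4 
   q3   q5  q2 
   q4   q1  q6 
   q5   q5  q5 
 * q6   q1  q6 
(> = start, * = accepting)

start=q0; accept=q6; q0-a>q1; q0-b>q2; q1-a>q3; q1-b>q2; q2-a>q1; q2-b>q4; q3-a>q5; q3-b>q2; q4-a>q1; q4-b>q6; q5-a>q5; q5-b>q5; q6-a>q1; q6-b>q6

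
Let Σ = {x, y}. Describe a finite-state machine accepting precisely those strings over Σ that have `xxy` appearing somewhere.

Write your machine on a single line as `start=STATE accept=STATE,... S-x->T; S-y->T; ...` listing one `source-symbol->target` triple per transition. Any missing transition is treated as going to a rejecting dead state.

States q0..q2 record the length of the longest prefix of `xxy` that matches the current input suffix. Reaching q3 means `xxy` has been seen, and we stay there forever. Accept from q3.
A 4-state machine:
        x   y  
>  q0   q1  q0 
   q1   q2  q0 
   q2   q2  q3 
 * q3   q3  q3 
(> = start, * = accepting)

start=q0; accept=q3; q0-x->q1; q0-y->q0; q1-x->q2; q1-y->q0; q2-x->q2; q2-y->q3; q3-x->q3; q3-y->q3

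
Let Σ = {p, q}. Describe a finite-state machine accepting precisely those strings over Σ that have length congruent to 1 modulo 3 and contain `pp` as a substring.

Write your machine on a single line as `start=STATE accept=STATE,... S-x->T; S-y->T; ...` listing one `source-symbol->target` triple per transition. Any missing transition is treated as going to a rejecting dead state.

start=s0; accept=s8; s0-p->s1; s0-q->s2; s1-p->s3; s1-q->s4; s2-p->s5; s2-q->s4; s3-p->s6; s3-q->s6; s4-p->s7; s4-q->s0; s5-p->s6; s5-q->s0; s6-p->s8; s6-q->s8; s7-p->s8; s7-q->s2; s8-p->s3; s8-q->s3

Build one automaton per condition and run them in lockstep. One (3 states) tracks the input length modulo 3; the other (3 states) tracks whether and how much of `pp` has been seen. Each combined state is a pair, one component from each; accept when both components accept.
9 states suffice.
        p   q  
>  s0   s1  s2 
   s1   s3  s4 
   s2   s5  s4 
   s3   s6  s6 
   s4   s7  s0 
   s5   s6  s0 
   s6   s8  s8 
   s7   s8  s2 
 * s8   s3  s3 
(> = start, * = accepting)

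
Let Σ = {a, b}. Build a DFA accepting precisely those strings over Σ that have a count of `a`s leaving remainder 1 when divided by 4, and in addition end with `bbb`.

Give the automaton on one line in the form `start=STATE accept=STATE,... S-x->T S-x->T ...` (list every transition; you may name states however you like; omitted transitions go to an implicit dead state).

start=q0 accept=q6 q0-a->q1 q0-b->q0 q1-a->q2 q1-b->q3 q2-a->q4 q2-b->q2 q3-a->q2 q3-b->q5 q4-a->q0 q4-b->q4 q5-a->q2 q5-b->q6 q6-a->q2 q6-b->q6

Build one automaton per condition and run them in lockstep. The first has 4 states tracking the count of `a`s modulo 4; the second has 4 states tracking how much of the suffix `bbb` has currently been matched. A product state is a pair (one from each), accepting exactly when both do. Minimizing collapses redundant product states.
A 7-state machine:
        a   b  
>  q0   q1  q0 
   q1   q2  q3 
   q2   q4  q2 
   q3   q2  q5 
   q4   q0  q4 
   q5   q2  q6 
 * q6   q2  q6 
(> = start, * = accepting)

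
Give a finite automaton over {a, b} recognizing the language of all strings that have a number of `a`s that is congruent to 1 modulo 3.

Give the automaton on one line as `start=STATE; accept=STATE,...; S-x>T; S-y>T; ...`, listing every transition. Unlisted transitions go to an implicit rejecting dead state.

start=q0; accept=q1; q0-a>q1; q0-b>q0; q1-a>q2; q1-b>q1; q2-a>q0; q2-b>q2

Keep the running count of `a`s modulo 3: each `a` advances along the cycle q0 → q1 → q2 → q0 while other symbols loop. Accept at q1.
        a   b  
>  q0   q1  q0 
 * q1   q2  q1 
   q2   q0  q2 
(> = start, * = accepting)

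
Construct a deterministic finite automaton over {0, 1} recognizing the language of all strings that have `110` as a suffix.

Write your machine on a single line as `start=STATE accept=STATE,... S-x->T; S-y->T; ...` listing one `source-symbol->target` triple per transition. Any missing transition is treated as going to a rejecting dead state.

Let each state record the length of the longest suffix of the input read so far that is also a prefix of `110`. S1 means the last symbol is `1`; S2 means the last 2 symbols are `11`; S3 means the last 3 symbols are `110`. Accept only at S3, where the string currently ends in `110`.
With 4 states:
        0   1  
>  S0   S0  S1 
   S1   S0  S2 
   S2   S3  S2 
 * S3   S0  S1 
(> = start, * = accepting)

start=S0; accept=S3; S0-0->S0; S0-1->S1; S1-0->S0; S1-1->S2; S2-0->S3; S2-1->S2; S3-0->S0; S3-1->S1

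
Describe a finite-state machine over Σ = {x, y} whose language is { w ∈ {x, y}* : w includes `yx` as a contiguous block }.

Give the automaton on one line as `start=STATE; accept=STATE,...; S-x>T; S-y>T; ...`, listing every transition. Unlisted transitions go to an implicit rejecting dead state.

Track how much of `yx` has been matched so far: state q0 is no progress, q2 is the absorbing accept state reached once `yx` has occurred. Intermediate states record partial matches; on a mismatch, fall back to the longest reusable overlap.
        x   y  
>  q0   q0  q1 
   q1   q2  q1 
 * q2   q2  q2 
(> = start, * = accepting)

start=q0; accept=q2; q0-x>q0; q0-y>q1; q1-x>q2; q1-y>q1; q2-x>q2; q2-y>q2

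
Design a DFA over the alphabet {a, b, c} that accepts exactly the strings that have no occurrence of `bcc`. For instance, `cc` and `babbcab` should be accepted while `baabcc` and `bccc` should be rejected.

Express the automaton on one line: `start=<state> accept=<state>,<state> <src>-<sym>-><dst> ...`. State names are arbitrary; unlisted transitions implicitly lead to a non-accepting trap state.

This is the complement of 'contains `bcc`'. Use the same substring-matching states — q0 through q3 holding how much of `bcc` has just been matched — but flip the accepting set: everything except the trap q3 accepts.
With 4 states:
        a   b   c  
>* q0   q0  q1  q0 
 * q1   q0  q1  q2 
 * q2   q0  q1  q3 
   q3   q3  q3  q3 
(> = start, * = accepting)

start=q0 accept=q0,q1,q2 q0-a->q0 q0-b->q1 q0-c->q0 q1-a->q0 q1-b->q1 q1-c->q2 q2-a->q0 q2-b->q1 q2-c->q3 q3-a->q3 q3-b->q3 q3-c->q3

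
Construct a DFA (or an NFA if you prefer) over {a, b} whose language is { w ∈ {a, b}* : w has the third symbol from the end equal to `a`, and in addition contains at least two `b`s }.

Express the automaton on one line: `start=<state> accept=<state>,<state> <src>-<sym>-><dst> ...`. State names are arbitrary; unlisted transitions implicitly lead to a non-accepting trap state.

Build one automaton per condition and run them in lockstep. One (15 states) tracks the last 3 symbols read; the other (4 states) tracks the count of `b`s, saturating at 3. Each combined state is a pair, one component from each; accept when both components accept. After merging equivalent states the machine shrinks.
          a    b  
>  S0     S1   S2 
   S1     S1   S3 
   S2     S4   S5 
   S3     S4   S6 
   S4     S7   S8 
   S5     S9   S5 
 * S6     S9   S5 
   S7     S7  S10 
   S8    S11   S6 
   S9    S12   S8 
 * S10   S11   S6 
 * S11   S12   S8 
   S12   S13  S10 
 * S13   S13  S10 
(> = start, * = accepting)

start=S0 accept=S6,S10,S11,S13 S0-a->S1 S0-b->S2 S1-a->S1 S1-b->S3 S2-a->S4 S2-b->S5 S3-a->S4 S3-b->S6 S4-a->S7 S4-b->S8 S5-a->S9 S5-b->S5 S6-a->S9 S6-b->S5 S7-a->S7 S7-b->S10 S8-a->S11 S8-b->S6 S9-a->S12 S9-b->S8 S10-a->S11 S10-b->S6 S11-a->S12 S11-b->S8 S12-a->S13 S12-b->S10 S13-a->S13 S13-b->S10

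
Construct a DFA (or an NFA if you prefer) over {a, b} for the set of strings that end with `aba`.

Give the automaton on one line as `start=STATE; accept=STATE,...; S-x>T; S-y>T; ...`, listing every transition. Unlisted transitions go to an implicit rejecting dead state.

start=s0; accept=s3; s0-a>s1; s0-b>s0; s1-a>s1; s1-b>s2; s2-a>s3; s2-b>s0; s3-a>s1; s3-b>s2

Remember how much of `aba` the current input suffix matches. State s0 means no match yet; s1 means the last symbol is `a`; s2 means the last 2 symbols are `ab`; s3 means the last 3 symbols are `aba`. Only s3 accepts. On a mismatch, fall back to the longest proper suffix that is still a prefix of `aba`.
A 4-state machine:
        a   b  
>  s0   s1  s0 
   s1   s1  s2 
   s2   s3  s0 
 * s3   s1  s2 
(> = start, * = accepting)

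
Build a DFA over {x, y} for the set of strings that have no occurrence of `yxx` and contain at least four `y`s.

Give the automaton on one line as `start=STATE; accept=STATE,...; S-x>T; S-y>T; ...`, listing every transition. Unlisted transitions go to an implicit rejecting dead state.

Handle the two conditions separately and then intersect. One (4 states) tracks partial matches of the forbidden pattern `yxx`; the other (6 states) tracks the count of `y`s, saturating at 5. Each combined state is a pair, one component from each; accept when both components accept. Minimizing collapses redundant product states.
A 10-state machine:
       x  y 
>  A   A  B 
   B   C  D 
   C   E  D 
   D   F  G 
   E   E  E 
   F   E  G 
   G   H  I 
   H   E  I 
 * I   J  I 
 * J   E  I 
(> = start, * = accepting)

start=A; accept=I,J; A-x>A; A-y>B; B-x>C; B-y>D; C-x>E; C-y>D; D-x>F; D-y>G; E-x>E; E-y>E; F-x>E; F-y>G; G-x>H; G-y>I; H-x>E; H-y>I; I-x>J; I-y>I; J-x>E; J-y>I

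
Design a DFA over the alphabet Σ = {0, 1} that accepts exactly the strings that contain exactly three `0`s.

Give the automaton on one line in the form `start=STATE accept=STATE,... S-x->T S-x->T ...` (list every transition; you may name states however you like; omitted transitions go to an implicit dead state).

start=S0 accept=S3 S0-0->S1 S0-1->S0 S1-0->S2 S1-1->S1 S2-0->S3 S2-1->S2 S3-0->S4 S3-1->S3 S4-0->S4 S4-1->S4

Only the number of `0`s matters, and only up to 4. Make a chain S0 → S1 → S2 → S3 → S4 advanced by each `0` (with S4 absorbing); every other symbol self-loops. The accepting set is {S3}.
        0   1  
>  S0   S1  S0 
   S1   S2  S1 
   S2   S3  S2 
 * S3   S4  S3 
   S4   S4  S4 
(> = start, * = accepting)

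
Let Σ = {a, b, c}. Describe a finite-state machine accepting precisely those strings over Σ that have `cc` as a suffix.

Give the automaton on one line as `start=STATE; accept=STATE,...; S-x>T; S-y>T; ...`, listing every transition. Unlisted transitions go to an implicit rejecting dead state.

Remember how much of `cc` the current input suffix matches. State q0 means no match yet; q1 means the last symbol is `c`; q2 means the last 2 symbols are `cc`. Only q2 accepts. On a mismatch, fall back to the longest proper suffix that is still a prefix of `cc`.
3 states suffice.
        a   b   c  
>  q0   q0  q0  q1 
   q1   q0  q0  q2 
 * q2   q0  q0  q2 
(> = start, * = accepting)

start=q0; accept=q2; q0-a>q0; q0-b>q0; q0-c>q1; q1-a>q0; q1-b>q0; q1-c>q2; q2-a>q0; q2-b>q0; q2-c>q2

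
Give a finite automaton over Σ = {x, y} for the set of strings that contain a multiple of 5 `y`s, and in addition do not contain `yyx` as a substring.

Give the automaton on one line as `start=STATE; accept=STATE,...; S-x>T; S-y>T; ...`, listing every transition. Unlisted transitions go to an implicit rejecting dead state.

Run two small machines in parallel and take their product. One (5 states) tracks the count of `y`s modulo 5; the other (4 states) tracks partial matches of the forbidden pattern `yyx`. Each combined state is a pair, one component from each; accept when both components accept. Equivalent product states are then merged.
With 16 states:
          x    y  
>* q0     q0   q1 
   q1     q2   q3 
   q2     q2   q4 
   q3     q5   q6 
   q4     q7   q6 
   q5     q5   q5 
   q6     q5   q8 
   q7     q7   q9 
   q8     q5  q10 
   q9    q11   q8 
 * q10    q5  q12 
   q11   q11  q13 
   q12    q5   q3 
   q13   q14  q10 
   q14   q14  q15 
 * q15    q0  q12 
(> = start, * = accepting)

start=q0; accept=q0,q10,q15; q0-x>q0; q0-y>q1; q1-x>q2; q1-y>q3; q2-x>q2; q2-y>q4; q3-x>q5; q3-y>q6; q4-x>q7; q4-y>q6; q5-x>q5; q5-y>q5; q6-x>q5; q6-y>q8; q7-x>q7; q7-y>q9; q8-x>q5; q8-y>q10; q9-x>q11; q9-y>q8; q10-x>q5; q10-y>q12; q11-x>q11; q11-y>q13; q12-x>q5; q12-y>q3; q13-x>q14; q13-y>q10; q14-x>q14; q14-y>q15; q15-x>q0; q15-y>q12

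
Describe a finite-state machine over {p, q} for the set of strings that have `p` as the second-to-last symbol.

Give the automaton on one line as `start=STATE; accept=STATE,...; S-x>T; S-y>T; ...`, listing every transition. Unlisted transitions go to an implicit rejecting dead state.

Because acceptance depends on a position counted from the end, the machine has to buffer the most recent 2 symbols. Make each state the string of the last up-to-2 symbols read; on input `x` shift the window left and append `x`. Accept when the buffered window has length 2 and begins with `p`.
With 7 states:
        p   q  
>  S0   S1  S2 
   S1   S3  S4 
   S2   S5  S6 
 * S3   S3  S4 
 * S4   S5  S6 
   S5   S3  S4 
   S6   S5  S6 
(> = start, * = accepting)

start=S0; accept=S3,S4; S0-p>S1; S0-q>S2; S1-p>S3; S1-q>S4; S2-p>S5; S2-q>S6; S3-p>S3; S3-q>S4; S4-p>S5; S4-q>S6; S5-p>S3; S5-q>S4; S6-p>S5; S6-q>S6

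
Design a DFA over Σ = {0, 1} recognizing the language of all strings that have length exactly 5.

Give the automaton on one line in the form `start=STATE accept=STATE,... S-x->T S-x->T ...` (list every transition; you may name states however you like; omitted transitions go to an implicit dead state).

We only need to distinguish lengths 0, 1, …, 5, and '>5'. Chain A → B → C → D → E → F → G on every symbol, with G looping. Accepting states: {F}.
7 states suffice.
       0  1 
>  A   B  B 
   B   C  C 
   C   D  D 
   D   E  E 
   E   F  F 
 * F   G  G 
   G   G  G 
(> = start, * = accepting)

start=A accept=F A-0->B A-1->B B-0->C B-1->C C-0->D C-1->D D-0->E D-1->E E-0->F E-1->F F-0->G F-1->G G-0->G G-1->G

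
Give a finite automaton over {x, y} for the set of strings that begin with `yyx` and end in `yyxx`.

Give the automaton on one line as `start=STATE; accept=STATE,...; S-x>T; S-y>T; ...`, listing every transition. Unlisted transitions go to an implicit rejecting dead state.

start=A; accept=I; A-x>B; A-y>C; B-x>B; B-y>D; C-x>B; C-y>E; D-x>B; D-y>F; E-x>G; E-y>F; F-x>H; F-y>F; G-x>I; G-y>J; H-x>K; H-y>D; I-x>L; I-y>J; J-x>L; J-y>M; K-x>B; K-y>D; L-x>L; L-y>J; M-x>G; M-y>M

Build one automaton per condition and run them in lockstep. One (5 states) tracks whether the input so far still matches the prefix `yyx`; the other (5 states) tracks how much of the suffix `yyxx` has currently been matched. Each combined state is a pair, one component from each; accept when both components accept.
13 states suffice.
       x  y 
>  A   B  C 
   B   B  D 
   C   B  E 
   D   B  F 
   E   G  F 
   F   H  F 
   G   I  J 
   H   K  D 
 * I   L  J 
   J   L  M 
   K   B  D 
   L   L  J 
   M   G  M 
(> = start, * = accepting)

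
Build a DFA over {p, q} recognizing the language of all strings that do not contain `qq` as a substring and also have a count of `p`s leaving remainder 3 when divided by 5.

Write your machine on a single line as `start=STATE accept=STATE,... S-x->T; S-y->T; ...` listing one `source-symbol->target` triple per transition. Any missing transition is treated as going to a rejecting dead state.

Build one automaton per condition and run them in lockstep. The first has 3 states tracking partial matches of the forbidden pattern `qq`; the second has 5 states tracking the count of `p`s modulo 5. A product state is a pair (one from each), accepting exactly when both do.
          p    q  
>  S0     S1   S2 
   S1     S3   S4 
   S2     S1   S5 
   S3     S6   S7 
   S4     S3   S8 
   S5     S8   S5 
 * S6     S9  S10 
   S7     S6  S11 
   S8    S11   S8 
   S9     S0  S12 
 * S10    S9  S13 
   S11   S13  S11 
   S12    S0  S14 
   S13   S14  S13 
   S14    S5  S14 
(> = start, * = accepting)

start=S0; accept=S6,S10; S0-p->S1; S0-q->S2; S1-p->S3; S1-q->S4; S2-p->S1; S2-q->S5; S3-p->S6; S3-q->S7; S4-p->S3; S4-q->S8; S5-p->S8; S5-q->S5; S6-p->S9; S6-q->S10; S7-p->S6; S7-q->S11; S8-p->S11; S8-q->S8; S9-p->S0; S9-q->S12; S10-p->S9; S10-q->S13; S11-p->S13; S11-q->S11; S12-p->S0; S12-q->S14; S13-p->S14; S13-q->S13; S14-p->S5; S14-q->S14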